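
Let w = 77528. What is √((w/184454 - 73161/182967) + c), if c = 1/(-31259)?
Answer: √631277433579032025342638690/175826639211277 ≈ 0.14290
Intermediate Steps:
c = -1/31259 ≈ -3.1991e-5
√((w/184454 - 73161/182967) + c) = √((77528/184454 - 73161/182967) - 1/31259) = √((77528*(1/184454) - 73161*1/182967) - 1/31259) = √((38764/92227 - 24387/60989) - 1/31259) = √(115037747/5624832503 - 1/31259) = √(3590340100970/175826639211277) = √631277433579032025342638690/175826639211277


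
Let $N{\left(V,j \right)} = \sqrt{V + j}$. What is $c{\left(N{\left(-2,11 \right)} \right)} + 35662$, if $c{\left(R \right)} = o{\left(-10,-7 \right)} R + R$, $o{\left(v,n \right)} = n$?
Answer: $35644$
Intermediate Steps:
$c{\left(R \right)} = - 6 R$ ($c{\left(R \right)} = - 7 R + R = - 6 R$)
$c{\left(N{\left(-2,11 \right)} \right)} + 35662 = - 6 \sqrt{-2 + 11} + 35662 = - 6 \sqrt{9} + 35662 = \left(-6\right) 3 + 35662 = -18 + 35662 = 35644$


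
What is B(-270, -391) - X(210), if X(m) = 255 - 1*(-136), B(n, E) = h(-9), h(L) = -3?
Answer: -394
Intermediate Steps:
B(n, E) = -3
X(m) = 391 (X(m) = 255 + 136 = 391)
B(-270, -391) - X(210) = -3 - 1*391 = -3 - 391 = -394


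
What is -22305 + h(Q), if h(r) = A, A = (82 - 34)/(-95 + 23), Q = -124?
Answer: -66917/3 ≈ -22306.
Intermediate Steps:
A = -⅔ (A = 48/(-72) = 48*(-1/72) = -⅔ ≈ -0.66667)
h(r) = -⅔
-22305 + h(Q) = -22305 - ⅔ = -66917/3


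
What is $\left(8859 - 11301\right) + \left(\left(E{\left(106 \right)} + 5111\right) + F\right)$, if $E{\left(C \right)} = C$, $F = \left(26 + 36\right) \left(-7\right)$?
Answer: $2341$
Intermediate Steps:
$F = -434$ ($F = 62 \left(-7\right) = -434$)
$\left(8859 - 11301\right) + \left(\left(E{\left(106 \right)} + 5111\right) + F\right) = \left(8859 - 11301\right) + \left(\left(106 + 5111\right) - 434\right) = -2442 + \left(5217 - 434\right) = -2442 + 4783 = 2341$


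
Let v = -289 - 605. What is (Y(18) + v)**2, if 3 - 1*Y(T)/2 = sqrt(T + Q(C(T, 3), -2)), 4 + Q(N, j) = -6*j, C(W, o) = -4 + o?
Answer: 788648 + 3552*sqrt(26) ≈ 8.0676e+5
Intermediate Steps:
Q(N, j) = -4 - 6*j
v = -894
Y(T) = 6 - 2*sqrt(8 + T) (Y(T) = 6 - 2*sqrt(T + (-4 - 6*(-2))) = 6 - 2*sqrt(T + (-4 + 12)) = 6 - 2*sqrt(T + 8) = 6 - 2*sqrt(8 + T))
(Y(18) + v)**2 = ((6 - 2*sqrt(8 + 18)) - 894)**2 = ((6 - 2*sqrt(26)) - 894)**2 = (-888 - 2*sqrt(26))**2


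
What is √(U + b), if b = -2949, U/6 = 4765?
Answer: 3*√2849 ≈ 160.13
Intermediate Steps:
U = 28590 (U = 6*4765 = 28590)
√(U + b) = √(28590 - 2949) = √25641 = 3*√2849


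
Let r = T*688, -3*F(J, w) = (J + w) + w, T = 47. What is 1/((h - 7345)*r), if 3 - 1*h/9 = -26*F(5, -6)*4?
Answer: -1/166013024 ≈ -6.0236e-9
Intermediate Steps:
F(J, w) = -2*w/3 - J/3 (F(J, w) = -((J + w) + w)/3 = -(J + 2*w)/3 = -2*w/3 - J/3)
r = 32336 (r = 47*688 = 32336)
h = 2211 (h = 27 - 9*(-26*(-⅔*(-6) - ⅓*5))*4 = 27 - 9*(-26*(4 - 5/3))*4 = 27 - 9*(-26*7/3)*4 = 27 - (-546)*4 = 27 - 9*(-728/3) = 27 + 2184 = 2211)
1/((h - 7345)*r) = 1/((2211 - 7345)*32336) = (1/32336)/(-5134) = -1/5134*1/32336 = -1/166013024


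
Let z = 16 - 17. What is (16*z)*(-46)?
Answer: 736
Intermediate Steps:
z = -1
(16*z)*(-46) = (16*(-1))*(-46) = -16*(-46) = 736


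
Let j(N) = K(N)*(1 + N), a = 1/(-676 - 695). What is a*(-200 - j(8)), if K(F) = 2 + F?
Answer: 290/1371 ≈ 0.21152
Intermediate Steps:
a = -1/1371 (a = 1/(-1371) = -1/1371 ≈ -0.00072939)
j(N) = (1 + N)*(2 + N) (j(N) = (2 + N)*(1 + N) = (1 + N)*(2 + N))
a*(-200 - j(8)) = -(-200 - (1 + 8)*(2 + 8))/1371 = -(-200 - 9*10)/1371 = -(-200 - 1*90)/1371 = -(-200 - 90)/1371 = -1/1371*(-290) = 290/1371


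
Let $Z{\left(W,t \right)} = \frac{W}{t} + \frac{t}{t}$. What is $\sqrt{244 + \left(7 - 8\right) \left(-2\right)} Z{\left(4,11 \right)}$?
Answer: $\frac{15 \sqrt{246}}{11} \approx 21.388$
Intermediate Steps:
$Z{\left(W,t \right)} = 1 + \frac{W}{t}$ ($Z{\left(W,t \right)} = \frac{W}{t} + 1 = 1 + \frac{W}{t}$)
$\sqrt{244 + \left(7 - 8\right) \left(-2\right)} Z{\left(4,11 \right)} = \sqrt{244 + \left(7 - 8\right) \left(-2\right)} \frac{4 + 11}{11} = \sqrt{244 - -2} \cdot \frac{1}{11} \cdot 15 = \sqrt{244 + 2} \cdot \frac{15}{11} = \sqrt{246} \cdot \frac{15}{11} = \frac{15 \sqrt{246}}{11}$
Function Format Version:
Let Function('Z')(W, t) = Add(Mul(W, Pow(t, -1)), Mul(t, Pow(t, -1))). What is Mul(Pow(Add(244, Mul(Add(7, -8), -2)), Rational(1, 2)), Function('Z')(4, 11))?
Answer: Mul(Rational(15, 11), Pow(246, Rational(1, 2))) ≈ 21.388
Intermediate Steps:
Function('Z')(W, t) = Add(1, Mul(W, Pow(t, -1))) (Function('Z')(W, t) = Add(Mul(W, Pow(t, -1)), 1) = Add(1, Mul(W, Pow(t, -1))))
Mul(Pow(Add(244, Mul(Add(7, -8), -2)), Rational(1, 2)), Function('Z')(4, 11)) = Mul(Pow(Add(244, Mul(Add(7, -8), -2)), Rational(1, 2)), Mul(Pow(11, -1), Add(4, 11))) = Mul(Pow(Add(244, Mul(-1, -2)), Rational(1, 2)), Mul(Rational(1, 11), 15)) = Mul(Pow(Add(244, 2), Rational(1, 2)), Rational(15, 11)) = Mul(Pow(246, Rational(1, 2)), Rational(15, 11)) = Mul(Rational(15, 11), Pow(246, Rational(1, 2)))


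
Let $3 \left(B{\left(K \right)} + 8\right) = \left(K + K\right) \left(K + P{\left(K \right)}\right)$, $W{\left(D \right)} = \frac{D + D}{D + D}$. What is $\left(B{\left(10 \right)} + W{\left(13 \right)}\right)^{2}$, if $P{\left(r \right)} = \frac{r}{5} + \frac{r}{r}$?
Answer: $\frac{57121}{9} \approx 6346.8$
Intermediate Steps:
$P{\left(r \right)} = 1 + \frac{r}{5}$ ($P{\left(r \right)} = r \frac{1}{5} + 1 = \frac{r}{5} + 1 = 1 + \frac{r}{5}$)
$W{\left(D \right)} = 1$ ($W{\left(D \right)} = \frac{2 D}{2 D} = 2 D \frac{1}{2 D} = 1$)
$B{\left(K \right)} = -8 + \frac{2 K \left(1 + \frac{6 K}{5}\right)}{3}$ ($B{\left(K \right)} = -8 + \frac{\left(K + K\right) \left(K + \left(1 + \frac{K}{5}\right)\right)}{3} = -8 + \frac{2 K \left(1 + \frac{6 K}{5}\right)}{3}$)
$\left(B{\left(10 \right)} + W{\left(13 \right)}\right)^{2} = \left(\left(-8 + \frac{2}{3} \cdot 10 + \frac{4 \cdot 10^{2}}{5}\right) + 1\right)^{2} = \left(\left(-8 + \frac{20}{3} + \frac{4}{5} \cdot 100\right) + 1\right)^{2} = \left(\left(-8 + \frac{20}{3} + 80\right) + 1\right)^{2} = \left(\frac{236}{3} + 1\right)^{2} = \left(\frac{239}{3}\right)^{2} = \frac{57121}{9}$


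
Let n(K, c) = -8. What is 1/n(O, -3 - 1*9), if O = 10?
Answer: -1/8 ≈ -0.12500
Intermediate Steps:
1/n(O, -3 - 1*9) = 1/(-8) = -1/8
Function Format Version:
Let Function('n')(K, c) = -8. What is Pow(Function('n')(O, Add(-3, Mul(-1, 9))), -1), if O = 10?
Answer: Rational(-1, 8) ≈ -0.12500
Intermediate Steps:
Pow(Function('n')(O, Add(-3, Mul(-1, 9))), -1) = Pow(-8, -1) = Rational(-1, 8)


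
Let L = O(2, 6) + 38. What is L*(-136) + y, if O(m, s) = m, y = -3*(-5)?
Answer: -5425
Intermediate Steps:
y = 15
L = 40 (L = 2 + 38 = 40)
L*(-136) + y = 40*(-136) + 15 = -5440 + 15 = -5425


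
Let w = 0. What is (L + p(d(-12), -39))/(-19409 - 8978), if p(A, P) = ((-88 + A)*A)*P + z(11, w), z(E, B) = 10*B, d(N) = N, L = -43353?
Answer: 90153/28387 ≈ 3.1759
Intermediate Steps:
p(A, P) = A*P*(-88 + A) (p(A, P) = ((-88 + A)*A)*P + 10*0 = (A*(-88 + A))*P + 0 = A*P*(-88 + A) + 0 = A*P*(-88 + A))
(L + p(d(-12), -39))/(-19409 - 8978) = (-43353 - 12*(-39)*(-88 - 12))/(-19409 - 8978) = (-43353 - 12*(-39)*(-100))/(-28387) = (-43353 - 46800)*(-1/28387) = -90153*(-1/28387) = 90153/28387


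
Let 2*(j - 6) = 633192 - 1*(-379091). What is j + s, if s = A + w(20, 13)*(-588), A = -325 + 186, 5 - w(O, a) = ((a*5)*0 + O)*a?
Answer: 1311897/2 ≈ 6.5595e+5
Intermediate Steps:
j = 1012295/2 (j = 6 + (633192 - 1*(-379091))/2 = 6 + (633192 + 379091)/2 = 6 + (1/2)*1012283 = 6 + 1012283/2 = 1012295/2 ≈ 5.0615e+5)
w(O, a) = 5 - O*a (w(O, a) = 5 - ((a*5)*0 + O)*a = 5 - ((5*a)*0 + O)*a = 5 - (0 + O)*a = 5 - O*a)
A = -139
s = 149801 (s = -139 + (5 - 1*20*13)*(-588) = -139 + (5 - 260)*(-588) = -139 - 255*(-588) = -139 + 149940 = 149801)
j + s = 1012295/2 + 149801 = 1311897/2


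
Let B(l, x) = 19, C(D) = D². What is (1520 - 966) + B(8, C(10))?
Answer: 573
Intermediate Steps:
(1520 - 966) + B(8, C(10)) = (1520 - 966) + 19 = 554 + 19 = 573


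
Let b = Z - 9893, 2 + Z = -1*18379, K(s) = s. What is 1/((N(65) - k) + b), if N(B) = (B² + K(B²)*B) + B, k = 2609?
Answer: 1/248032 ≈ 4.0317e-6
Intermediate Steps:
Z = -18381 (Z = -2 - 1*18379 = -2 - 18379 = -18381)
N(B) = B + B² + B³ (N(B) = (B² + B²*B) + B = (B² + B³) + B = B + B² + B³)
b = -28274 (b = -18381 - 9893 = -28274)
1/((N(65) - k) + b) = 1/((65*(1 + 65 + 65²) - 1*2609) - 28274) = 1/((65*(1 + 65 + 4225) - 2609) - 28274) = 1/((65*4291 - 2609) - 28274) = 1/((278915 - 2609) - 28274) = 1/(276306 - 28274) = 1/248032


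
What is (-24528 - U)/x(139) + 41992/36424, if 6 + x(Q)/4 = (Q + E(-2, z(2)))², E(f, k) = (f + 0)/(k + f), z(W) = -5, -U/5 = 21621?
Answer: 443665835/198935956 ≈ 2.2302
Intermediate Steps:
U = -108105 (U = -5*21621 = -108105)
E(f, k) = f/(f + k)
x(Q) = -24 + 4*(2/7 + Q)² (x(Q) = -24 + 4*(Q - 2/(-2 - 5))² = -24 + 4*(Q - 2/(-7))² = -24 + 4*(Q - 2*(-⅐))² = -24 + 4*(Q + 2/7)² = -24 + 4*(2/7 + Q)²)
(-24528 - U)/x(139) + 41992/36424 = (-24528 - 1*(-108105))/(-24 + 4*(2 + 7*139)²/49) + 41992/36424 = (-24528 + 108105)/(-24 + 4*(2 + 973)²/49) + 41992*(1/36424) = 83577/(-24 + (4/49)*975²) + 181/157 = 83577/(-24 + (4/49)*950625) + 181/157 = 83577/(-24 + 3802500/49) + 181/157 = 83577/(3801324/49) + 181/157 = 83577*(49/3801324) + 181/157 = 1365091/1267108 + 181/157 = 443665835/198935956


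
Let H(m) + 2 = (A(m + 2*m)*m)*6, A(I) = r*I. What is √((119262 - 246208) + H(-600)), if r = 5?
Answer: 2*√8068263 ≈ 5680.9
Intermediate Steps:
A(I) = 5*I
H(m) = -2 + 90*m² (H(m) = -2 + ((5*(m + 2*m))*m)*6 = -2 + ((5*(3*m))*m)*6 = -2 + ((15*m)*m)*6 = -2 + (15*m²)*6 = -2 + 90*m²)
√((119262 - 246208) + H(-600)) = √((119262 - 246208) + (-2 + 90*(-600)²)) = √(-126946 + (-2 + 90*360000)) = √(-126946 + (-2 + 32400000)) = √(-126946 + 32399998) = √32273052 = 2*√8068263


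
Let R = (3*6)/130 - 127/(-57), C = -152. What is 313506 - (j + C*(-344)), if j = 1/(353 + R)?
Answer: 343928235289/1316633 ≈ 2.6122e+5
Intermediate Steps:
R = 8768/3705 (R = 18*(1/130) - 127*(-1/57) = 9/65 + 127/57 = 8768/3705 ≈ 2.3665)
j = 3705/1316633 (j = 1/(353 + 8768/3705) = 1/(1316633/3705) = 3705/1316633 ≈ 0.0028140)
313506 - (j + C*(-344)) = 313506 - (3705/1316633 - 152*(-344)) = 313506 - (3705/1316633 + 52288) = 313506 - 1*68844110009/1316633 = 313506 - 68844110009/1316633 = 343928235289/1316633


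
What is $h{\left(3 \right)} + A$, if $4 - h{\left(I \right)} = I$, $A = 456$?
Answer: $457$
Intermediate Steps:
$h{\left(I \right)} = 4 - I$
$h{\left(3 \right)} + A = \left(4 - 3\right) + 456 = 1 + 456 = 457$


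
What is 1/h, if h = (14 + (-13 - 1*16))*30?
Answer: -1/450 ≈ -0.0022222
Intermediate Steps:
h = -450 (h = (14 + (-13 - 16))*30 = (14 - 29)*30 = -15*30 = -450)
1/h = 1/(-450) = -1/450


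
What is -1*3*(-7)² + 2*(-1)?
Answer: -149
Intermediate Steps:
-1*3*(-7)² + 2*(-1) = -3*49 - 2 = -147 - 2 = -149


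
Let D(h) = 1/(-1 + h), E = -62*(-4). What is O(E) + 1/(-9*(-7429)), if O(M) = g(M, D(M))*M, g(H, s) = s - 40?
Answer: -8621521835/869193 ≈ -9919.0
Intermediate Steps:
E = 248
g(H, s) = -40 + s
O(M) = M*(-40 + 1/(-1 + M)) (O(M) = (-40 + 1/(-1 + M))*M = M*(-40 + 1/(-1 + M)))
O(E) + 1/(-9*(-7429)) = 248*(41 - 40*248)/(-1 + 248) + 1/(-9*(-7429)) = 248*(41 - 9920)/247 + 1/66861 = 248*(1/247)*(-9879) + 1/66861 = -2449992/247 + 1/66861 = -8621521835/869193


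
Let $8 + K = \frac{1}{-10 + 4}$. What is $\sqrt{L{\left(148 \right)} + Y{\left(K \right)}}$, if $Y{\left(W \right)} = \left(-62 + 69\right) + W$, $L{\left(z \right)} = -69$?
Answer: $\frac{i \sqrt{2526}}{6} \approx 8.3766 i$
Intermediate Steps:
$K = - \frac{49}{6}$ ($K = -8 + \frac{1}{-10 + 4} = -8 + \frac{1}{-6} = -8 - \frac{1}{6} = - \frac{49}{6} \approx -8.1667$)
$Y{\left(W \right)} = 7 + W$
$\sqrt{L{\left(148 \right)} + Y{\left(K \right)}} = \sqrt{-69 + \left(7 - \frac{49}{6}\right)} = \sqrt{-69 - \frac{7}{6}} = \sqrt{- \frac{421}{6}} = \frac{i \sqrt{2526}}{6}$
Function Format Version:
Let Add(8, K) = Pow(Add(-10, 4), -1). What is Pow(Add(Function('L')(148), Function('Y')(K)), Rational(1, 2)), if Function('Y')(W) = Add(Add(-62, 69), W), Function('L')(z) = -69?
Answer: Mul(Rational(1, 6), I, Pow(2526, Rational(1, 2))) ≈ Mul(8.3766, I)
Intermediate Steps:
K = Rational(-49, 6) (K = Add(-8, Pow(Add(-10, 4), -1)) = Add(-8, Pow(-6, -1)) = Add(-8, Rational(-1, 6)) = Rational(-49, 6) ≈ -8.1667)
Function('Y')(W) = Add(7, W)
Pow(Add(Function('L')(148), Function('Y')(K)), Rational(1, 2)) = Pow(Add(-69, Add(7, Rational(-49, 6))), Rational(1, 2)) = Pow(Add(-69, Rational(-7, 6)), Rational(1, 2)) = Pow(Rational(-421, 6), Rational(1, 2)) = Mul(Rational(1, 6), I, Pow(2526, Rational(1, 2)))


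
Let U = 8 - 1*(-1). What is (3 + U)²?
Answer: 144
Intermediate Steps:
U = 9 (U = 8 + 1 = 9)
(3 + U)² = (3 + 9)² = 12² = 144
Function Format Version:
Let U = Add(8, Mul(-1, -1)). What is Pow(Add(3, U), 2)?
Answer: 144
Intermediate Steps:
U = 9 (U = Add(8, 1) = 9)
Pow(Add(3, U), 2) = Pow(Add(3, 9), 2) = Pow(12, 2) = 144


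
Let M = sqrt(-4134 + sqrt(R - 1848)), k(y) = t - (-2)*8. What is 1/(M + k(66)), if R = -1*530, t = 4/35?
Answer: 1/(564/35 + sqrt(-4134 + I*sqrt(2378))) ≈ 0.0037433 - 0.014593*I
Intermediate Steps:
t = 4/35 (t = 4*(1/35) = 4/35 ≈ 0.11429)
k(y) = 564/35 (k(y) = 4/35 - (-2)*8 = 4/35 - 1*(-16) = 4/35 + 16 = 564/35)
R = -530
M = sqrt(-4134 + I*sqrt(2378)) (M = sqrt(-4134 + sqrt(-530 - 1848)) = sqrt(-4134 + sqrt(-2378)) = sqrt(-4134 + I*sqrt(2378)) ≈ 0.3792 + 64.297*I)
1/(M + k(66)) = 1/(sqrt(-4134 + I*sqrt(2378)) + 564/35) = 1/(564/35 + sqrt(-4134 + I*sqrt(2378)))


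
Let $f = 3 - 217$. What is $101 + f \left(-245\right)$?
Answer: $52531$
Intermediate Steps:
$f = -214$ ($f = 3 - 217 = -214$)
$101 + f \left(-245\right) = 101 - -52430 = 101 + 52430 = 52531$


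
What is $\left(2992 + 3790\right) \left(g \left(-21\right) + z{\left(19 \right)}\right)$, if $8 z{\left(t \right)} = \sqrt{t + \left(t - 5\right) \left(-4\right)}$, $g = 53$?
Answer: $-7548366 + \frac{3391 i \sqrt{37}}{4} \approx -7.5484 \cdot 10^{6} + 5156.7 i$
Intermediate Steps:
$z{\left(t \right)} = \frac{\sqrt{20 - 3 t}}{8}$ ($z{\left(t \right)} = \frac{\sqrt{t + \left(t - 5\right) \left(-4\right)}}{8} = \frac{\sqrt{t + \left(-5 + t\right) \left(-4\right)}}{8} = \frac{\sqrt{t - \left(-20 + 4 t\right)}}{8} = \frac{\sqrt{20 - 3 t}}{8}$)
$\left(2992 + 3790\right) \left(g \left(-21\right) + z{\left(19 \right)}\right) = \left(2992 + 3790\right) \left(53 \left(-21\right) + \frac{\sqrt{20 - 57}}{8}\right) = 6782 \left(-1113 + \frac{\sqrt{20 - 57}}{8}\right) = 6782 \left(-1113 + \frac{\sqrt{-37}}{8}\right) = 6782 \left(-1113 + \frac{i \sqrt{37}}{8}\right) = -7548366 + \frac{3391 i \sqrt{37}}{4}$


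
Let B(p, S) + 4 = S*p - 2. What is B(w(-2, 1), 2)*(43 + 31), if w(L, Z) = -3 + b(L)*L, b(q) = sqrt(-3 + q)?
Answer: -888 - 296*I*sqrt(5) ≈ -888.0 - 661.88*I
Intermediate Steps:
w(L, Z) = -3 + L*sqrt(-3 + L) (w(L, Z) = -3 + sqrt(-3 + L)*L = -3 + L*sqrt(-3 + L))
B(p, S) = -6 + S*p (B(p, S) = -4 + (S*p - 2) = -4 + (-2 + S*p) = -6 + S*p)
B(w(-2, 1), 2)*(43 + 31) = (-6 + 2*(-3 - 2*sqrt(-3 - 2)))*(43 + 31) = (-6 + 2*(-3 - 2*I*sqrt(5)))*74 = (-6 + (-6 - 4*I*sqrt(5)))*74 = (-12 - 4*I*sqrt(5))*74 = -888 - 296*I*sqrt(5)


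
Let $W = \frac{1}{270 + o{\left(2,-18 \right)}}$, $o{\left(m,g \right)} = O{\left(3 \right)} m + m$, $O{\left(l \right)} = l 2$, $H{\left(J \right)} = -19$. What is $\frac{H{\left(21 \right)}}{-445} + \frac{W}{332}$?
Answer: $\frac{1791917}{41958160} \approx 0.042707$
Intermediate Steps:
$O{\left(l \right)} = 2 l$
$o{\left(m,g \right)} = 7 m$ ($o{\left(m,g \right)} = 2 \cdot 3 m + m = 6 m + m = 7 m$)
$W = \frac{1}{284}$ ($W = \frac{1}{270 + 7 \cdot 2} = \frac{1}{270 + 14} = \frac{1}{284} \approx 0.0035211$)
$\frac{H{\left(21 \right)}}{-445} + \frac{W}{332} = - \frac{19}{-445} + \frac{1}{284 \cdot 332} = \left(-19\right) \left(- \frac{1}{445}\right) + \frac{1}{284} \cdot \frac{1}{332} = \frac{19}{445} + \frac{1}{94288} = \frac{1791917}{41958160}$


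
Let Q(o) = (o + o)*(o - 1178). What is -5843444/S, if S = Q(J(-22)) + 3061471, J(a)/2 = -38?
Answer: -5843444/3252079 ≈ -1.7968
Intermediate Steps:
J(a) = -76 (J(a) = 2*(-38) = -76)
Q(o) = 2*o*(-1178 + o) (Q(o) = (2*o)*(-1178 + o) = 2*o*(-1178 + o))
S = 3252079 (S = 2*(-76)*(-1178 - 76) + 3061471 = 2*(-76)*(-1254) + 3061471 = 190608 + 3061471 = 3252079)
-5843444/S = -5843444/3252079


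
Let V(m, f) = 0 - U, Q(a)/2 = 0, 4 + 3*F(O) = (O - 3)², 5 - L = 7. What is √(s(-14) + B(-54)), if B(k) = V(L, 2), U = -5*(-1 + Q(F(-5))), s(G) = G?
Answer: I*√19 ≈ 4.3589*I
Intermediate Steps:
L = -2 (L = 5 - 1*7 = 5 - 7 = -2)
F(O) = -4/3 + (-3 + O)²/3 (F(O) = -4/3 + (O - 3)²/3 = -4/3 + (-3 + O)²/3)
Q(a) = 0 (Q(a) = 2*0 = 0)
U = 5 (U = -5*(-1 + 0) = -5*(-1) = 5)
V(m, f) = -5 (V(m, f) = 0 - 1*5 = 0 - 5 = -5)
B(k) = -5
√(s(-14) + B(-54)) = √(-14 - 5) = √(-19) = I*√19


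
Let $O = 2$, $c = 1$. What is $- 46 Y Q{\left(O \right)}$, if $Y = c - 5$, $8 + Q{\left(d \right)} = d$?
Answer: $-1104$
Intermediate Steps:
$Q{\left(d \right)} = -8 + d$
$Y = -4$ ($Y = 1 - 5 = -4$)
$- 46 Y Q{\left(O \right)} = \left(-46\right) \left(-4\right) \left(-8 + 2\right) = 184 \left(-6\right) = -1104$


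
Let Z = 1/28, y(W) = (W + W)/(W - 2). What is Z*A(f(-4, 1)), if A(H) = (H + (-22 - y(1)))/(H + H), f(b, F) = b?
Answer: 3/28 ≈ 0.10714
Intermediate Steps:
y(W) = 2*W/(-2 + W) (y(W) = (2*W)/(-2 + W) = 2*W/(-2 + W))
Z = 1/28 ≈ 0.035714
A(H) = (-20 + H)/(2*H) (A(H) = (H + (-22 - 2/(-2 + 1)))/(H + H) = (H + (-22 - 2/(-1)))/((2*H)) = (H + (-22 - 2*(-1)))*(1/(2*H)) = (H + (-22 - 1*(-2)))*(1/(2*H)) = (H + (-22 + 2))*(1/(2*H)) = (H - 20)*(1/(2*H)) = (-20 + H)*(1/(2*H)) = (-20 + H)/(2*H))
Z*A(f(-4, 1)) = ((1/2)*(-20 - 4)/(-4))/28 = ((1/2)*(-1/4)*(-24))/28 = (1/28)*3 = 3/28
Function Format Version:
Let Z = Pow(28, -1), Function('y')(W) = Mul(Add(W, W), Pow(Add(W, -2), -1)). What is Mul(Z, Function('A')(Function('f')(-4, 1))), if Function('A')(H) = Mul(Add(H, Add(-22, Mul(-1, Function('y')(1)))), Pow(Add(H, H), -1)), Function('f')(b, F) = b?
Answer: Rational(3, 28) ≈ 0.10714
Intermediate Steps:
Function('y')(W) = Mul(2, W, Pow(Add(-2, W), -1)) (Function('y')(W) = Mul(Mul(2, W), Pow(Add(-2, W), -1)) = Mul(2, W, Pow(Add(-2, W), -1)))
Z = Rational(1, 28) ≈ 0.035714
Function('A')(H) = Mul(Rational(1, 2), Pow(H, -1), Add(-20, H)) (Function('A')(H) = Mul(Add(H, Add(-22, Mul(-1, Mul(2, 1, Pow(Add(-2, 1), -1))))), Pow(Add(H, H), -1)) = Mul(Add(H, Add(-22, Mul(-1, Mul(2, 1, Pow(-1, -1))))), Pow(Mul(2, H), -1)) = Mul(Add(H, Add(-22, Mul(-1, Mul(2, 1, -1)))), Mul(Rational(1, 2), Pow(H, -1))) = Mul(Add(H, Add(-22, Mul(-1, -2))), Mul(Rational(1, 2), Pow(H, -1))) = Mul(Add(H, Add(-22, 2)), Mul(Rational(1, 2), Pow(H, -1))) = Mul(Add(H, -20), Mul(Rational(1, 2), Pow(H, -1))) = Mul(Add(-20, H), Mul(Rational(1, 2), Pow(H, -1))) = Mul(Rational(1, 2), Pow(H, -1), Add(-20, H)))
Mul(Z, Function('A')(Function('f')(-4, 1))) = Mul(Rational(1, 28), Mul(Rational(1, 2), Pow(-4, -1), Add(-20, -4))) = Mul(Rational(1, 28), Mul(Rational(1, 2), Rational(-1, 4), -24)) = Mul(Rational(1, 28), 3) = Rational(3, 28)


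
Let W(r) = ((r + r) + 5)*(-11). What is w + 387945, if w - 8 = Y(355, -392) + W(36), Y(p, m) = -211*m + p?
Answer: 470173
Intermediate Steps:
Y(p, m) = p - 211*m
W(r) = -55 - 22*r (W(r) = (2*r + 5)*(-11) = (5 + 2*r)*(-11) = -55 - 22*r)
w = 82228 (w = 8 + ((355 - 211*(-392)) + (-55 - 22*36)) = 8 + ((355 + 82712) + (-55 - 792)) = 8 + (83067 - 847) = 8 + 82220 = 82228)
w + 387945 = 82228 + 387945 = 470173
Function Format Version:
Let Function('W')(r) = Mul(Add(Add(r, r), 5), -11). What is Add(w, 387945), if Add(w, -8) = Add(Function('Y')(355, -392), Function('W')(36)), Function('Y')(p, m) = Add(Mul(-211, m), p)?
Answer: 470173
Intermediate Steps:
Function('Y')(p, m) = Add(p, Mul(-211, m))
Function('W')(r) = Add(-55, Mul(-22, r)) (Function('W')(r) = Mul(Add(Mul(2, r), 5), -11) = Mul(Add(5, Mul(2, r)), -11) = Add(-55, Mul(-22, r)))
w = 82228 (w = Add(8, Add(Add(355, Mul(-211, -392)), Add(-55, Mul(-22, 36)))) = Add(8, Add(Add(355, 82712), Add(-55, -792))) = Add(8, Add(83067, -847)) = Add(8, 82220) = 82228)
Add(w, 387945) = Add(82228, 387945) = 470173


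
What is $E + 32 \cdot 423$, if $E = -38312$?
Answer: $-24776$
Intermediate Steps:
$E + 32 \cdot 423 = -38312 + 32 \cdot 423 = -38312 + 13536 = -24776$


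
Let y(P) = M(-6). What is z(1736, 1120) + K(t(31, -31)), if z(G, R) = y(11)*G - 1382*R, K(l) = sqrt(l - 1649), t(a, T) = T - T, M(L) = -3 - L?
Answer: -1542632 + I*sqrt(1649) ≈ -1.5426e+6 + 40.608*I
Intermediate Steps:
y(P) = 3 (y(P) = -3 - 1*(-6) = -3 + 6 = 3)
t(a, T) = 0
K(l) = sqrt(-1649 + l)
z(G, R) = -1382*R + 3*G (z(G, R) = 3*G - 1382*R = -1382*R + 3*G)
z(1736, 1120) + K(t(31, -31)) = (-1382*1120 + 3*1736) + sqrt(-1649 + 0) = (-1547840 + 5208) + sqrt(-1649) = -1542632 + I*sqrt(1649)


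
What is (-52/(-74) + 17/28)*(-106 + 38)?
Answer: -23069/259 ≈ -89.069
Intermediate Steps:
(-52/(-74) + 17/28)*(-106 + 38) = (-52*(-1/74) + 17*(1/28))*(-68) = (26/37 + 17/28)*(-68) = (1357/1036)*(-68) = -23069/259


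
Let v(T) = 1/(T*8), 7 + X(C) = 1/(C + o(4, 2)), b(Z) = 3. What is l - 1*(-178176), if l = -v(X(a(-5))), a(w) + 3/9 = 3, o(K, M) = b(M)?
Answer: 165347345/928 ≈ 1.7818e+5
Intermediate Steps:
o(K, M) = 3
a(w) = 8/3 (a(w) = -⅓ + 3 = 8/3)
X(C) = -7 + 1/(3 + C) (X(C) = -7 + 1/(C + 3) = -7 + 1/(3 + C))
v(T) = 1/(8*T)
l = 17/928 (l = -1/(8*((-20 - 7*8/3)/(3 + 8/3))) = -1/(8*((-20 - 56/3)/(17/3))) = -1/(8*((3/17)*(-116/3))) = -1/(8*(-116/17)) = -(-17)/(8*116) = -1*(-17/928) = 17/928 ≈ 0.018319)
l - 1*(-178176) = 17/928 - 1*(-178176) = 17/928 + 178176 = 165347345/928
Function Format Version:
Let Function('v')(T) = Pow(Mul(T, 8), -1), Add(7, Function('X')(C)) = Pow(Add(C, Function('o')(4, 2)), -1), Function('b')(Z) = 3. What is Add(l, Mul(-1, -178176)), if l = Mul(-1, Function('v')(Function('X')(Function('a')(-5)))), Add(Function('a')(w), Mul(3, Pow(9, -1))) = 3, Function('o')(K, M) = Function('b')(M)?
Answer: Rational(165347345, 928) ≈ 1.7818e+5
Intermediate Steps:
Function('o')(K, M) = 3
Function('a')(w) = Rational(8, 3) (Function('a')(w) = Add(Rational(-1, 3), 3) = Rational(8, 3))
Function('X')(C) = Add(-7, Pow(Add(3, C), -1)) (Function('X')(C) = Add(-7, Pow(Add(C, 3), -1)) = Add(-7, Pow(Add(3, C), -1)))
Function('v')(T) = Mul(Rational(1, 8), Pow(T, -1)) (Function('v')(T) = Pow(Mul(8, T), -1) = Mul(Rational(1, 8), Pow(T, -1)))
l = Rational(17, 928) (l = Mul(-1, Mul(Rational(1, 8), Pow(Mul(Pow(Add(3, Rational(8, 3)), -1), Add(-20, Mul(-7, Rational(8, 3)))), -1))) = Mul(-1, Mul(Rational(1, 8), Pow(Mul(Pow(Rational(17, 3), -1), Add(-20, Rational(-56, 3))), -1))) = Mul(-1, Mul(Rational(1, 8), Pow(Mul(Rational(3, 17), Rational(-116, 3)), -1))) = Mul(-1, Mul(Rational(1, 8), Pow(Rational(-116, 17), -1))) = Mul(-1, Mul(Rational(1, 8), Rational(-17, 116))) = Mul(-1, Rational(-17, 928)) = Rational(17, 928) ≈ 0.018319)
Add(l, Mul(-1, -178176)) = Add(Rational(17, 928), Mul(-1, -178176)) = Add(Rational(17, 928), 178176) = Rational(165347345, 928)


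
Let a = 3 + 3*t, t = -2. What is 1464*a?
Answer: -4392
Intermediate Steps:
a = -3 (a = 3 + 3*(-2) = 3 - 6 = -3)
1464*a = 1464*(-3) = -4392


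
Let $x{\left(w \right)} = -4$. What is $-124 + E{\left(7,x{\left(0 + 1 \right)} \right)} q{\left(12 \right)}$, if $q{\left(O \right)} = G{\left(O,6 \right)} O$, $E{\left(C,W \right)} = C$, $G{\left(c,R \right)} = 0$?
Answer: $-124$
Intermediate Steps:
$q{\left(O \right)} = 0$ ($q{\left(O \right)} = 0 O = 0$)
$-124 + E{\left(7,x{\left(0 + 1 \right)} \right)} q{\left(12 \right)} = -124 + 7 \cdot 0 = -124 + 0 = -124$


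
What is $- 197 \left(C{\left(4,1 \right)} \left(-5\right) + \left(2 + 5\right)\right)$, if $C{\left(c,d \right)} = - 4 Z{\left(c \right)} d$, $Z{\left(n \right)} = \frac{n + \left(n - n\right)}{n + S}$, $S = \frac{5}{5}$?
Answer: $-4531$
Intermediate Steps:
$S = 1$ ($S = 5 \cdot \frac{1}{5} = 1$)
$Z{\left(n \right)} = \frac{n}{1 + n}$ ($Z{\left(n \right)} = \frac{n + \left(n - n\right)}{n + 1} = \frac{n + 0}{1 + n} = \frac{n}{1 + n}$)
$C{\left(c,d \right)} = - \frac{4 c d}{1 + c}$ ($C{\left(c,d \right)} = - 4 \frac{c}{1 + c} d = - \frac{4 c}{1 + c} d = - \frac{4 c d}{1 + c}$)
$- 197 \left(C{\left(4,1 \right)} \left(-5\right) + \left(2 + 5\right)\right) = - 197 \left(\left(-4\right) 4 \cdot 1 \frac{1}{1 + 4} \left(-5\right) + \left(2 + 5\right)\right) = - 197 \left(\left(-4\right) 4 \cdot 1 \cdot \frac{1}{5} \left(-5\right) + 7\right) = - 197 \left(\left(- \frac{16}{5}\right) \left(-5\right) + 7\right) = - 197 \left(16 + 7\right) = \left(-197\right) 23 = -4531$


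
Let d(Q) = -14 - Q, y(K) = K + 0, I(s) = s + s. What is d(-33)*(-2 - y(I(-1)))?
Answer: 0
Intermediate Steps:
I(s) = 2*s
y(K) = K
d(-33)*(-2 - y(I(-1))) = (-14 - 1*(-33))*(-2 - 2*(-1)) = (-14 + 33)*(-2 - 1*(-2)) = 19*(-2 + 2) = 19*0 = 0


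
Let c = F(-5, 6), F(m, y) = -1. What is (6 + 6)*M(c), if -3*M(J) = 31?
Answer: -124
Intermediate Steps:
c = -1
M(J) = -31/3 (M(J) = -1/3*31 = -31/3)
(6 + 6)*M(c) = (6 + 6)*(-31/3) = 12*(-31/3) = -124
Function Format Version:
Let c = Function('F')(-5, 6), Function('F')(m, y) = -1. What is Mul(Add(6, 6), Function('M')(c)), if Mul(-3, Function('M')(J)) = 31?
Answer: -124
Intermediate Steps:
c = -1
Function('M')(J) = Rational(-31, 3) (Function('M')(J) = Mul(Rational(-1, 3), 31) = Rational(-31, 3))
Mul(Add(6, 6), Function('M')(c)) = Mul(Add(6, 6), Rational(-31, 3)) = Mul(12, Rational(-31, 3)) = -124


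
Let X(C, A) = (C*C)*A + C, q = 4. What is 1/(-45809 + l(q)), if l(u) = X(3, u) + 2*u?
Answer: -1/45762 ≈ -2.1852e-5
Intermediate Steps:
X(C, A) = C + A*C² (X(C, A) = C²*A + C = A*C² + C = C + A*C²)
l(u) = 3 + 11*u (l(u) = 3*(1 + u*3) + 2*u = 3*(1 + 3*u) + 2*u = (3 + 9*u) + 2*u = 3 + 11*u)
1/(-45809 + l(q)) = 1/(-45809 + (3 + 11*4)) = 1/(-45809 + (3 + 44)) = 1/(-45809 + 47) = 1/(-45762) = -1/45762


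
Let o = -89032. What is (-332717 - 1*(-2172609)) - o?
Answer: 1928924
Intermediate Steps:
(-332717 - 1*(-2172609)) - o = (-332717 - 1*(-2172609)) - 1*(-89032) = (-332717 + 2172609) + 89032 = 1839892 + 89032 = 1928924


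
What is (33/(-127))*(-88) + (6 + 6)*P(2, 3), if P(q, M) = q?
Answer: 5952/127 ≈ 46.866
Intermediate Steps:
(33/(-127))*(-88) + (6 + 6)*P(2, 3) = (33/(-127))*(-88) + (6 + 6)*2 = (33*(-1/127))*(-88) + 12*2 = -33/127*(-88) + 24 = 2904/127 + 24 = 5952/127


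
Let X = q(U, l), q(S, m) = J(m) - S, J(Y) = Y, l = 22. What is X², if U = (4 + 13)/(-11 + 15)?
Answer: 5041/16 ≈ 315.06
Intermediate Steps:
U = 17/4 ≈ 4.2500
q(S, m) = m - S
X = 71/4 (X = 22 - 1*17/4 = 22 - 17/4 = 71/4 ≈ 17.750)
X² = (71/4)² = 5041/16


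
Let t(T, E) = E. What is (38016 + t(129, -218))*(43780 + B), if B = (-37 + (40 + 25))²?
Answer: 1684430072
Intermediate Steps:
B = 784 (B = (-37 + 65)² = 28² = 784)
(38016 + t(129, -218))*(43780 + B) = (38016 - 218)*(43780 + 784) = 37798*44564 = 1684430072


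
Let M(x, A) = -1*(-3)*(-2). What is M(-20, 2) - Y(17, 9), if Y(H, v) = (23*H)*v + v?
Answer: -3534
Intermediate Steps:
M(x, A) = -6 (M(x, A) = 3*(-2) = -6)
Y(H, v) = v + 23*H*v (Y(H, v) = 23*H*v + v = v + 23*H*v)
M(-20, 2) - Y(17, 9) = -6 - 9*(1 + 23*17) = -6 - 9*(1 + 391) = -6 - 9*392 = -6 - 1*3528 = -6 - 3528 = -3534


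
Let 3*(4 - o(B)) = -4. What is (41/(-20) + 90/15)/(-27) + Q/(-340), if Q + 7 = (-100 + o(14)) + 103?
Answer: -1379/9180 ≈ -0.15022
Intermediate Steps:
o(B) = 16/3 (o(B) = 4 - ⅓*(-4) = 4 + 4/3 = 16/3)
Q = 4/3 (Q = -7 + ((-100 + 16/3) + 103) = -7 + (-284/3 + 103) = -7 + 25/3 = 4/3 ≈ 1.3333)
(41/(-20) + 90/15)/(-27) + Q/(-340) = (41/(-20) + 90/15)/(-27) + (4/3)/(-340) = (41*(-1/20) + 90*(1/15))*(-1/27) + (4/3)*(-1/340) = (-41/20 + 6)*(-1/27) - 1/255 = (79/20)*(-1/27) - 1/255 = -79/540 - 1/255 = -1379/9180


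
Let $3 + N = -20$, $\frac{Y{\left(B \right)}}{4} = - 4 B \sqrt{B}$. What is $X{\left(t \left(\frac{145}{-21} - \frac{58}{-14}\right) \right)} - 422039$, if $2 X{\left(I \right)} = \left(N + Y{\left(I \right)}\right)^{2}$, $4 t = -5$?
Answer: $- \frac{7714551289}{18522} + \frac{13340 \sqrt{6090}}{441} \approx -4.1415 \cdot 10^{5}$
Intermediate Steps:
$t = - \frac{5}{4}$ ($t = \frac{1}{4} \left(-5\right) = - \frac{5}{4} \approx -1.25$)
$Y{\left(B \right)} = - 16 B^{\frac{3}{2}}$ ($Y{\left(B \right)} = 4 - 4 B \sqrt{B} = 4 \left(- 4 B^{\frac{3}{2}}\right) = - 16 B^{\frac{3}{2}}$)
$N = -23$ ($N = -3 - 20 = -23$)
$X{\left(I \right)} = \frac{\left(-23 - 16 I^{\frac{3}{2}}\right)^{2}}{2}$
$X{\left(t \left(\frac{145}{-21} - \frac{58}{-14}\right) \right)} - 422039 = \frac{\left(23 + 16 \left(- \frac{5 \left(\frac{145}{-21} - \frac{58}{-14}\right)}{4}\right)^{\frac{3}{2}}\right)^{2}}{2} - 422039 = \frac{\left(23 + 16 \left(- \frac{5 \left(145 \left(- \frac{1}{21}\right) - - \frac{29}{7}\right)}{4}\right)^{\frac{3}{2}}\right)^{2}}{2} - 422039 = \frac{\left(23 + 16 \left(- \frac{5 \left(- \frac{145}{21} + \frac{29}{7}\right)}{4}\right)^{\frac{3}{2}}\right)^{2}}{2} - 422039 = \frac{\left(23 + 16 \left(\left(- \frac{5}{4}\right) \left(- \frac{58}{21}\right)\right)^{\frac{3}{2}}\right)^{2}}{2} - 422039 = \frac{\left(23 + 16 \left(\frac{145}{42}\right)^{\frac{3}{2}}\right)^{2}}{2} - 422039 = \frac{\left(23 + 16 \frac{145 \sqrt{6090}}{1764}\right)^{2}}{2} - 422039 = \frac{\left(23 + \frac{580 \sqrt{6090}}{441}\right)^{2}}{2} - 422039 = -422039 + \frac{\left(23 + \frac{580 \sqrt{6090}}{441}\right)^{2}}{2}$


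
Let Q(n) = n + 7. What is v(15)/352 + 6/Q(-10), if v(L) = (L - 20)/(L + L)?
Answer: -4225/2112 ≈ -2.0005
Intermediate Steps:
Q(n) = 7 + n
v(L) = (-20 + L)/(2*L) (v(L) = (-20 + L)/((2*L)) = (-20 + L)*(1/(2*L)) = (-20 + L)/(2*L))
v(15)/352 + 6/Q(-10) = ((½)*(-20 + 15)/15)/352 + 6/(7 - 10) = ((½)*(1/15)*(-5))*(1/352) + 6/(-3) = -⅙*1/352 + 6*(-⅓) = -1/2112 - 2 = -4225/2112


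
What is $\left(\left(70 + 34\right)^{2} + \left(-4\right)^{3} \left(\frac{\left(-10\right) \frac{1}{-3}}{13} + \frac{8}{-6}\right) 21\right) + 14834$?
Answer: $\frac{352266}{13} \approx 27097.0$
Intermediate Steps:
$\left(\left(70 + 34\right)^{2} + \left(-4\right)^{3} \left(\frac{\left(-10\right) \frac{1}{-3}}{13} + \frac{8}{-6}\right) 21\right) + 14834 = \left(104^{2} + - 64 \left(\left(-10\right) \left(- \frac{1}{3}\right) \frac{1}{13} + 8 \left(- \frac{1}{6}\right)\right) 21\right) + 14834 = \left(10816 + - 64 \left(\frac{10}{3} \cdot \frac{1}{13} - \frac{4}{3}\right) 21\right) + 14834 = \left(10816 + - 64 \left(\frac{10}{39} - \frac{4}{3}\right) 21\right) + 14834 = \left(10816 + \left(-64\right) \left(- \frac{14}{13}\right) 21\right) + 14834 = \left(10816 + \frac{896}{13} \cdot 21\right) + 14834 = \left(10816 + \frac{18816}{13}\right) + 14834 = \frac{159424}{13} + 14834 = \frac{352266}{13}$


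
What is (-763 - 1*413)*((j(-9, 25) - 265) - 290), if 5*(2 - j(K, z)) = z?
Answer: 656208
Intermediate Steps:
j(K, z) = 2 - z/5
(-763 - 1*413)*((j(-9, 25) - 265) - 290) = (-763 - 1*413)*(((2 - ⅕*25) - 265) - 290) = (-763 - 413)*(((2 - 5) - 265) - 290) = -1176*((-3 - 265) - 290) = -1176*(-268 - 290) = -1176*(-558) = 656208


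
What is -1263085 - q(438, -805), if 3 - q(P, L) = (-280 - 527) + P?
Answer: -1263457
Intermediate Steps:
q(P, L) = 810 - P (q(P, L) = 3 - ((-280 - 527) + P) = 3 - (-807 + P) = 3 + (807 - P) = 810 - P)
-1263085 - q(438, -805) = -1263085 - (810 - 1*438) = -1263085 - (810 - 438) = -1263085 - 1*372 = -1263085 - 372 = -1263457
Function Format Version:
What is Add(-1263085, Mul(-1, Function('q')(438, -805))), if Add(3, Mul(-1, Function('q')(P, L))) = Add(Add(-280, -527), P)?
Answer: -1263457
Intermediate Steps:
Function('q')(P, L) = Add(810, Mul(-1, P)) (Function('q')(P, L) = Add(3, Mul(-1, Add(Add(-280, -527), P))) = Add(3, Mul(-1, Add(-807, P))) = Add(3, Add(807, Mul(-1, P))) = Add(810, Mul(-1, P)))
Add(-1263085, Mul(-1, Function('q')(438, -805))) = Add(-1263085, Mul(-1, Add(810, Mul(-1, 438)))) = Add(-1263085, Mul(-1, Add(810, -438))) = Add(-1263085, Mul(-1, 372)) = Add(-1263085, -372) = -1263457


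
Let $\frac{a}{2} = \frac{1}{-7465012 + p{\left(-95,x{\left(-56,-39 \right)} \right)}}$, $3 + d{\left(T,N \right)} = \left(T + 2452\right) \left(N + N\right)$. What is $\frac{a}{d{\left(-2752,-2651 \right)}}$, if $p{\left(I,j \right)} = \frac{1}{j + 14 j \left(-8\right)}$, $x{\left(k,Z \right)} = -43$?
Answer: $- \frac{3182}{18891256675702725} \approx -1.6844 \cdot 10^{-13}$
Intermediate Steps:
$d{\left(T,N \right)} = -3 + 2 N \left(2452 + T\right)$ ($d{\left(T,N \right)} = -3 + \left(T + 2452\right) \left(N + N\right) = -3 + \left(2452 + T\right) 2 N = -3 + 2 N \left(2452 + T\right)$)
$p{\left(I,j \right)} = - \frac{1}{111 j}$ ($p{\left(I,j \right)} = \frac{1}{j - 112 j} = \frac{1}{\left(-111\right) j} = - \frac{1}{111 j}$)
$a = - \frac{9546}{35630502275}$ ($a = \frac{2}{-7465012 - \frac{1}{111 \left(-43\right)}} = \frac{2}{-7465012 - - \frac{1}{4773}} = \frac{2}{-7465012 + \frac{1}{4773}} = \frac{2}{- \frac{35630502275}{4773}} = 2 \left(- \frac{4773}{35630502275}\right) = - \frac{9546}{35630502275} \approx -2.6792 \cdot 10^{-7}$)
$\frac{a}{d{\left(-2752,-2651 \right)}} = - \frac{9546}{35630502275 \left(-3 + 4904 \left(-2651\right) + 2 \left(-2651\right) \left(-2752\right)\right)} = - \frac{9546}{35630502275 \left(-3 - 13000504 + 14591104\right)} = - \frac{9546}{35630502275 \cdot 1590597} = \left(- \frac{9546}{35630502275}\right) \frac{1}{1590597} = - \frac{3182}{18891256675702725}$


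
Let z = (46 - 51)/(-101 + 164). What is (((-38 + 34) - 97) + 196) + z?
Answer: 5980/63 ≈ 94.921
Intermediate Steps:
z = -5/63 ≈ -0.079365
(((-38 + 34) - 97) + 196) + z = (((-38 + 34) - 97) + 196) - 5/63 = ((-4 - 97) + 196) - 5/63 = (-101 + 196) - 5/63 = 95 - 5/63 = 5980/63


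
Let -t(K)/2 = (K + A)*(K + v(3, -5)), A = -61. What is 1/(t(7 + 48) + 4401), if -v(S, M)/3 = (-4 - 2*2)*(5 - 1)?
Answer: 1/6213 ≈ 0.00016095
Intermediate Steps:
v(S, M) = 96 (v(S, M) = -3*(-4 - 2*2)*(5 - 1) = -3*(-4 - 4)*4 = -(-24)*4 = -3*(-32) = 96)
t(K) = -2*(-61 + K)*(96 + K) (t(K) = -2*(K - 61)*(K + 96) = -2*(-61 + K)*(96 + K))
1/(t(7 + 48) + 4401) = 1/((11712 - 70*(7 + 48) - 2*(7 + 48)**2) + 4401) = 1/((11712 - 70*55 - 2*55**2) + 4401) = 1/((11712 - 3850 - 2*3025) + 4401) = 1/((11712 - 3850 - 6050) + 4401) = 1/(1812 + 4401) = 1/6213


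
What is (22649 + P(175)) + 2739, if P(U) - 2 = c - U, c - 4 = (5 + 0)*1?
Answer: 25224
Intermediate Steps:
c = 9 (c = 4 + (5 + 0)*1 = 4 + 5*1 = 4 + 5 = 9)
P(U) = 11 - U (P(U) = 2 + (9 - U) = 11 - U)
(22649 + P(175)) + 2739 = (22649 + (11 - 1*175)) + 2739 = (22649 + (11 - 175)) + 2739 = (22649 - 164) + 2739 = 22485 + 2739 = 25224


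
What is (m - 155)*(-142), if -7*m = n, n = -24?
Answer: 150662/7 ≈ 21523.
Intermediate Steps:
m = 24/7 (m = -1/7*(-24) = 24/7 ≈ 3.4286)
(m - 155)*(-142) = (24/7 - 155)*(-142) = -1061/7*(-142) = 150662/7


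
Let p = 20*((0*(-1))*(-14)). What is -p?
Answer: 0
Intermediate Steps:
p = 0 (p = 20*(0*(-14)) = 20*0 = 0)
-p = -1*0 = 0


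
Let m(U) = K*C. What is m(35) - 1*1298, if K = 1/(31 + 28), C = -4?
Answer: -76586/59 ≈ -1298.1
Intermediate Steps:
K = 1/59 ≈ 0.016949
m(U) = -4/59 (m(U) = (1/59)*(-4) = -4/59)
m(35) - 1*1298 = -4/59 - 1*1298 = -4/59 - 1298 = -76586/59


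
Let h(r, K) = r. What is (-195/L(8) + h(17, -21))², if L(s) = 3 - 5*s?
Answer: 678976/1369 ≈ 495.96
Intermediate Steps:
(-195/L(8) + h(17, -21))² = (-195/(3 - 5*8) + 17)² = (-195/(3 - 40) + 17)² = (-195/(-37) + 17)² = (-195*(-1/37) + 17)² = (195/37 + 17)² = (824/37)² = 678976/1369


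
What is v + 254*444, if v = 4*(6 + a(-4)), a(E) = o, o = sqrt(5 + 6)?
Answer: 112800 + 4*sqrt(11) ≈ 1.1281e+5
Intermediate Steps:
o = sqrt(11) ≈ 3.3166
a(E) = sqrt(11)
v = 24 + 4*sqrt(11) (v = 4*(6 + sqrt(11)) = 24 + 4*sqrt(11) ≈ 37.266)
v + 254*444 = (24 + 4*sqrt(11)) + 254*444 = (24 + 4*sqrt(11)) + 112776 = 112800 + 4*sqrt(11)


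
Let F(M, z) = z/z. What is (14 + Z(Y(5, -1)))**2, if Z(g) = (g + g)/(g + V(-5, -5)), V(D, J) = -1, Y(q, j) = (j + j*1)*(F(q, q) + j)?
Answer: 196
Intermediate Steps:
F(M, z) = 1
Y(q, j) = 2*j*(1 + j) (Y(q, j) = (j + j*1)*(1 + j) = (j + j)*(1 + j) = (2*j)*(1 + j) = 2*j*(1 + j))
Z(g) = 2*g/(-1 + g) (Z(g) = (g + g)/(g - 1) = (2*g)/(-1 + g) = 2*g/(-1 + g))
(14 + Z(Y(5, -1)))**2 = (14 + 2*(2*(-1)*(1 - 1))/(-1 + 2*(-1)*(1 - 1)))**2 = (14 + 2*(2*(-1)*0)/(-1 + 2*(-1)*0))**2 = (14 + 2*0/(-1 + 0))**2 = (14 + 2*0/(-1))**2 = (14 + 2*0*(-1))**2 = (14 + 0)**2 = 14**2 = 196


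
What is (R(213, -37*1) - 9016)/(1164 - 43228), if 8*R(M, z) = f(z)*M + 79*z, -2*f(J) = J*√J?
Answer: 75051/336512 - 7881*I*√37/673024 ≈ 0.22303 - 0.071228*I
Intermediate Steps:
f(J) = -J^(3/2)/2 (f(J) = -J*√J/2 = -J^(3/2)/2)
R(M, z) = 79*z/8 - M*z^(3/2)/16 (R(M, z) = ((-z^(3/2)/2)*M + 79*z)/8 = (-M*z^(3/2)/2 + 79*z)/8 = (79*z - M*z^(3/2)/2)/8 = 79*z/8 - M*z^(3/2)/16)
(R(213, -37*1) - 9016)/(1164 - 43228) = ((79*(-37*1)/8 - 1/16*213*(-37*1)^(3/2)) - 9016)/(1164 - 43228) = (((79/8)*(-37) - 1/16*213*(-37)^(3/2)) - 9016)/(-42064) = ((-2923/8 - 1/16*213*(-37*I*√37)) - 9016)*(-1/42064) = ((-2923/8 + 7881*I*√37/16) - 9016)*(-1/42064) = (-75051/8 + 7881*I*√37/16)*(-1/42064) = 75051/336512 - 7881*I*√37/673024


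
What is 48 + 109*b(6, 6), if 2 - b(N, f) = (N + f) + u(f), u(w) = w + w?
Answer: -2350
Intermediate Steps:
u(w) = 2*w
b(N, f) = 2 - N - 3*f (b(N, f) = 2 - ((N + f) + 2*f) = 2 - (N + 3*f) = 2 + (-N - 3*f) = 2 - N - 3*f)
48 + 109*b(6, 6) = 48 + 109*(2 - 1*6 - 3*6) = 48 + 109*(2 - 6 - 18) = 48 + 109*(-22) = 48 - 2398 = -2350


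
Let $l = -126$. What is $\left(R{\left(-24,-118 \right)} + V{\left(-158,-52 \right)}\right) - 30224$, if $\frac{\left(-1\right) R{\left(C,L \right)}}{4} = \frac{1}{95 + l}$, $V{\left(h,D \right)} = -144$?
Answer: $- \frac{941404}{31} \approx -30368.0$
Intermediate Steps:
$R{\left(C,L \right)} = \frac{4}{31}$ ($R{\left(C,L \right)} = - \frac{4}{95 - 126} = - \frac{4}{-31} = \left(-4\right) \left(- \frac{1}{31}\right) = \frac{4}{31}$)
$\left(R{\left(-24,-118 \right)} + V{\left(-158,-52 \right)}\right) - 30224 = \left(\frac{4}{31} - 144\right) - 30224 = - \frac{4460}{31} - 30224 = - \frac{941404}{31}$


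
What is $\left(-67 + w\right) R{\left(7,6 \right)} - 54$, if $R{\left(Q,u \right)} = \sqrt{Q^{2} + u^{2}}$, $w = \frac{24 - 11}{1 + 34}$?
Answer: $-54 - \frac{2332 \sqrt{85}}{35} \approx -668.29$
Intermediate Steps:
$w = \frac{13}{35} \approx 0.37143$
$\left(-67 + w\right) R{\left(7,6 \right)} - 54 = \left(-67 + \frac{13}{35}\right) \sqrt{7^{2} + 6^{2}} - 54 = - \frac{2332 \sqrt{49 + 36}}{35} - 54 = - \frac{2332 \sqrt{85}}{35} + \left(-65 + 11\right) = - \frac{2332 \sqrt{85}}{35} - 54 = -54 - \frac{2332 \sqrt{85}}{35}$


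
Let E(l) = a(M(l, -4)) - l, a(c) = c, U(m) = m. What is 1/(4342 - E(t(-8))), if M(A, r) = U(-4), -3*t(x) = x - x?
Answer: 1/4346 ≈ 0.00023010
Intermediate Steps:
t(x) = 0 (t(x) = -(x - x)/3 = -⅓*0 = 0)
M(A, r) = -4
E(l) = -4 - l
1/(4342 - E(t(-8))) = 1/(4342 - (-4 - 1*0)) = 1/(4342 - (-4 + 0)) = 1/(4342 - 1*(-4)) = 1/(4342 + 4) = 1/4346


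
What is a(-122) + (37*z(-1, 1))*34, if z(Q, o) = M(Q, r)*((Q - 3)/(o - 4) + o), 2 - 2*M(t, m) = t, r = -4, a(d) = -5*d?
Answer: 5013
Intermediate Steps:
M(t, m) = 1 - t/2
z(Q, o) = (1 - Q/2)*(o + (-3 + Q)/(-4 + o)) (z(Q, o) = (1 - Q/2)*((Q - 3)/(o - 4) + o) = (1 - Q/2)*((-3 + Q)/(-4 + o) + o) = (1 - Q/2)*(o + (-3 + Q)/(-4 + o)))
a(-122) + (37*z(-1, 1))*34 = -5*(-122) + (37*(-(-2 - 1)*(-3 - 1 + 1² - 4*1)/(-8 + 2*1)))*34 = 610 + (37*(-1*(-3)*(-3 - 1 + 1 - 4)/(-8 + 2)))*34 = 610 + (37*(-1*(-3)*(-7)/(-6)))*34 = 610 + (37*(-1*(-⅙)*(-3)*(-7)))*34 = 610 + (37*(7/2))*34 = 610 + (259/2)*34 = 610 + 4403 = 5013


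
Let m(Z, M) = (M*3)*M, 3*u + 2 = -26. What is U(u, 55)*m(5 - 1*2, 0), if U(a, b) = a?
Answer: 0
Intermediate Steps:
u = -28/3 (u = -2/3 + (1/3)*(-26) = -2/3 - 26/3 = -28/3 ≈ -9.3333)
m(Z, M) = 3*M**2 (m(Z, M) = (3*M)*M = 3*M**2)
U(u, 55)*m(5 - 1*2, 0) = -28*0**2 = -28*0 = -28/3*0 = 0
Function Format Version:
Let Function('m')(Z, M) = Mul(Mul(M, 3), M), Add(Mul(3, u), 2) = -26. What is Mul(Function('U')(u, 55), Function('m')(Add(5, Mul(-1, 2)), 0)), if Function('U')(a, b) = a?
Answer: 0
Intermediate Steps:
u = Rational(-28, 3) (u = Add(Rational(-2, 3), Mul(Rational(1, 3), -26)) = Add(Rational(-2, 3), Rational(-26, 3)) = Rational(-28, 3) ≈ -9.3333)
Function('m')(Z, M) = Mul(3, Pow(M, 2)) (Function('m')(Z, M) = Mul(Mul(3, M), M) = Mul(3, Pow(M, 2)))
Mul(Function('U')(u, 55), Function('m')(Add(5, Mul(-1, 2)), 0)) = Mul(Rational(-28, 3), Mul(3, Pow(0, 2))) = Mul(Rational(-28, 3), Mul(3, 0)) = Mul(Rational(-28, 3), 0) = 0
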